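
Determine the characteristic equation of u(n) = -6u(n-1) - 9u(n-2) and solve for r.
Substitute u(n) = rⁿ and divide through by rⁿ⁻²: r² + 6r + 9 = 0
Factor: (r + 3)² = 0, so r = -3 (double root).
General solution: u(n) = (A + Bn)·(-3)ⁿ

Characteristic: r² + 6r + 9 = 0, Roots: r = -3 (double root)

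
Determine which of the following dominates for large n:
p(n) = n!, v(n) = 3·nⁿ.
Comparing growth rates:
Growth-rate hierarchy: log n ≺ any polynomial ≺ any exponential cⁿ (c>1) ≺ n! ≺ nⁿ.
super-exponential nⁿ dominates factorial asymptotically.

v(n) grows faster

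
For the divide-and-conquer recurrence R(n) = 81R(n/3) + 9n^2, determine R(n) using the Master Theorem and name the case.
Master Theorem template: R(n) = a·R(n/b) + f(n).
Here: a=81, b=3, f(n)=9n^2
Compute log_b(a) = log_3(81) = 4.
f(n) = 9n^2 = O(n^(4-ε)) with ε = 2. Case 1: R(n) = Θ(n^log_b(a)) = Θ(n^4).

Case 1: R(n) = Θ(n^4)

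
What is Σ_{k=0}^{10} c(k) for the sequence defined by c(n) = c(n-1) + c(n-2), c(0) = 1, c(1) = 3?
Computing the sequence terms: 1, 3, 4, 7, 11, 18, 29, 47, 76, 123, 199
Adding these values together:

518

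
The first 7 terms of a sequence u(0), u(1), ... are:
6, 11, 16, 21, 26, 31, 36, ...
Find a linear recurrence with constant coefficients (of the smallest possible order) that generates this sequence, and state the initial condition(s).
Look for the lowest-order linear relation among consecutive terms.
Observation: consecutive differences are constant (= 5).
Check at n=2: 1·11 + 5 = 16. ✓

u(n) = u(n-1) + 5, u(0) = 6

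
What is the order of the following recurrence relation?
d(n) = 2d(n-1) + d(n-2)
The order is the largest lag k for which d(n-k) appears. Here the deepest term is d(n-2), so the order is 2.

Order 2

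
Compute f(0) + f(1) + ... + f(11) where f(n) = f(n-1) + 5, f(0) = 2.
Computing the sequence terms: 2, 7, 12, 17, 22, 27, 32, 37, 42, 47, 52, 57
Adding these values together:

354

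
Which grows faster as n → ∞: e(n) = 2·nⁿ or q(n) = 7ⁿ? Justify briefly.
Comparing growth rates:
Growth-rate hierarchy: log n ≺ any polynomial ≺ any exponential cⁿ (c>1) ≺ n! ≺ nⁿ.
super-exponential nⁿ dominates exponential base 7 asymptotically.

e(n) grows faster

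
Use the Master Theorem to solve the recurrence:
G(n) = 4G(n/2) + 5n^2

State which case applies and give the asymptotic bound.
Master Theorem template: G(n) = a·G(n/b) + f(n).
Here: a=4, b=2, f(n)=5n^2
Compute log_b(a) = log_2(4) = 2.
f(n) = 5n^2 = Θ(n^2). Case 2: G(n) = Θ(n^2 log n).

Case 2: G(n) = Θ(n^2 log n)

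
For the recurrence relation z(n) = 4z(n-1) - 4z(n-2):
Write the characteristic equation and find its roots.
Substitute z(n) = rⁿ and divide through by rⁿ⁻²: r² - 4r + 4 = 0
Factor: (r - 2)² = 0, so r = 2 (double root).
General solution: z(n) = (A + Bn)·2ⁿ

Characteristic: r² - 4r + 4 = 0, Roots: r = 2 (double root)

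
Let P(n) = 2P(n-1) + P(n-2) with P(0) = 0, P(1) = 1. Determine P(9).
Computing the sequence terms:
0, 1, 2, 5, 12, 29, 70, 169, 408, 985

985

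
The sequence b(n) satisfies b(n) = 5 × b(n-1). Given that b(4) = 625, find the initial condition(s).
In general b(n) = 5ⁿ · b(0). At n = 4: b(0) = b(4) / 5^4 = 625 / 625 = 1.

b(0) = 1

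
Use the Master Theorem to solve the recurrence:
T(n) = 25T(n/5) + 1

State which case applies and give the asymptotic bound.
Master Theorem template: T(n) = a·T(n/b) + f(n).
Here: a=25, b=5, f(n)=1
Compute log_b(a) = log_5(25) = 2.
f(n) = 1 = O(n^(2-ε)) with ε = 2. Case 1: T(n) = Θ(n^log_b(a)) = Θ(n^2).

Case 1: T(n) = Θ(n^2)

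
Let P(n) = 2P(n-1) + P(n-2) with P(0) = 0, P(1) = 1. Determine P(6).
Computing the sequence terms:
0, 1, 2, 5, 12, 29, 70

70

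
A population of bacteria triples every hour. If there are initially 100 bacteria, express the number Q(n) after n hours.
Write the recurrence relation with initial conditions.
Each hour multiplies the count by 3, so the count after n hours depends only on the count after n-1 hours: Q(n) = 3 × Q(n-1). The starting count gives Q(0) = 100.
Unrolling n times gives the closed form Q(n) = 100 × 3ⁿ.

Q(n) = 3 × Q(n-1), Q(0) = 100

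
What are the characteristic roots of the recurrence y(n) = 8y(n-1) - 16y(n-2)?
Substitute y(n) = rⁿ and divide through by rⁿ⁻²: r² - 8r + 16 = 0
Factor: (r - 4)² = 0, so r = 4 (double root).
General solution: y(n) = (A + Bn)·4ⁿ

Characteristic: r² - 8r + 16 = 0, Roots: r = 4 (double root)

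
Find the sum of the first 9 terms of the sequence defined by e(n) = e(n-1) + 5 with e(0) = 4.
Computing the sequence terms: 4, 9, 14, 19, 24, 29, 34, 39, 44
Adding these values together:

216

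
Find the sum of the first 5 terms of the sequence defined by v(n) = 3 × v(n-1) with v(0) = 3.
Computing the sequence terms: 3, 9, 27, 81, 243
Adding these values together:

363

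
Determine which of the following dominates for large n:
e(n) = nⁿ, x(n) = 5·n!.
Comparing growth rates:
Growth-rate hierarchy: log n ≺ any polynomial ≺ any exponential cⁿ (c>1) ≺ n! ≺ nⁿ.
super-exponential nⁿ dominates factorial asymptotically.

e(n) grows faster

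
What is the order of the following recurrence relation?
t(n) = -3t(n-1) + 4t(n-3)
The order is the largest lag k for which t(n-k) appears. Here the deepest term is t(n-3), so the order is 3.

Order 3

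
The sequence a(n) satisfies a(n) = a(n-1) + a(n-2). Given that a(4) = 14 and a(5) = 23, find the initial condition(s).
Work backwards using a(k) = a(k+2) - a(k+1):
a(3) = a(5) - a(4) = 23 - 14 = 9
a(2) = a(4) - a(3) = 14 - 9 = 5
a(1) = a(3) - a(2) = 9 - 5 = 4
a(0) = a(2) - a(1) = 5 - 4 = 1

a(0) = 1, a(1) = 4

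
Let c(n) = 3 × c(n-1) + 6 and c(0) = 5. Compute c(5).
Computing step by step:
c(0) = 5
c(1) = 3 × 5 + 6 = 21
c(2) = 3 × 21 + 6 = 69
c(3) = 3 × 69 + 6 = 213
c(4) = 3 × 213 + 6 = 645
c(5) = 3 × 645 + 6 = 1941

1941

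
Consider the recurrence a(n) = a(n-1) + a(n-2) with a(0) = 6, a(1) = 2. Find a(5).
Computing the sequence terms:
6, 2, 8, 10, 18, 28

28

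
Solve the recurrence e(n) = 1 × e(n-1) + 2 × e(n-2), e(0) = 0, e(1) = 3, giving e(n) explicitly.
Recurrence: e(n) = 1 × e(n-1) + 2 × e(n-2), initial: e(0) = 0, e(1) = 3.
Characteristic equation: r² - 1r - 2 = 0, which factors as (r - 2)(r + 1) = 0, so r = 2, -1. General solution e(n) = A·2ⁿ + B·(-1)ⁿ. From e(0) = 0: A + B = 0. From e(1) = 3: 2A - 1B = 3. Solving gives A = 1, B = -1.

e(n) = 2ⁿ - (-1)ⁿ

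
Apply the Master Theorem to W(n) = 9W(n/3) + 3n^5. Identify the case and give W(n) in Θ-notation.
Master Theorem template: W(n) = a·W(n/b) + f(n).
Here: a=9, b=3, f(n)=3n^5
Compute log_b(a) = log_3(9) = 2.
f(n) = 3n^5 = Ω(n^(2+ε)) with ε = 3, and the regularity condition holds (a·f(n/b) = (a/b^5)·f(n) with a/b^5 = 3^-3 < 1). Case 3: W(n) = Θ(f(n)) = Θ(n^5).

Case 3: W(n) = Θ(n^5)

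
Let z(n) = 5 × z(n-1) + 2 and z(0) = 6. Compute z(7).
Computing step by step:
z(0) = 6
z(1) = 5 × 6 + 2 = 32
z(2) = 5 × 32 + 2 = 162
z(3) = 5 × 162 + 2 = 812
z(4) = 5 × 812 + 2 = 4062
z(5) = 5 × 4062 + 2 = 20312
z(6) = 5 × 20312 + 2 = 101562
z(7) = 5 × 101562 + 2 = 507812

507812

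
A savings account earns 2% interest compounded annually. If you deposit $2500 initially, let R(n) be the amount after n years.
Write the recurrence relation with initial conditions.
Each year the balance grows by 2%, i.e. is multiplied by 1 + 2/100 = 1.02, so R(n) = 1.02 × R(n-1). The initial deposit gives R(0) = 2500.
Unrolling gives the closed form R(n) = 2500 × (1.02)ⁿ.

R(n) = 1.02 × R(n-1), R(0) = 2500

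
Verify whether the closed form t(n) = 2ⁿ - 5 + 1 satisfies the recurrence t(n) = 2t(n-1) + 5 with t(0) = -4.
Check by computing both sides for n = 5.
From the recurrence with t(0) = -4:
  t(0) = -4, t(1) = -3, t(2) = -1, t(3) = 3, t(4) = 11, t(5) = 27
  so the recurrence gives t(5) = 27.
From the proposed closed form t(n) = 2ⁿ - 5 + 1:
  t(5) = 28.
The recurrence gives 27 but the closed form gives 28, so the closed form does not satisfy the recurrence.

No, the closed form is incorrect.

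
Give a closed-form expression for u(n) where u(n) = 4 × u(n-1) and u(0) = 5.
Recurrence: u(n) = 4 × u(n-1), initial: u(0) = 5.
Each term is 4 times the previous, so this is geometric with ratio 4. After n steps: u(n) = u(0)·4ⁿ = 5·4ⁿ.

u(n) = 5·4ⁿ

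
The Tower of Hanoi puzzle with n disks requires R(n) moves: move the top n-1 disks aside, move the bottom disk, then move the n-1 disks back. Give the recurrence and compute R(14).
Moving n disks = move the top n-1 disks aside (R(n-1) moves) + move the largest disk (1 move) + move the n-1 disks back on top (R(n-1) moves), so R(n) = 2R(n-1) + 1, with R(1) = 1 (a single disk takes one move).
First terms: 1, 3, 7, 15, 31, 63, … — each is one less than a power of 2. Indeed R(n) + 1 = 2(R(n-1) + 1) with R(1) + 1 = 2, so R(n) + 1 = 2ⁿ and R(n) = 2ⁿ - 1.
Hence R(14) = 2^14 - 1 = 16384 - 1 = 16383.

R(n) = 2R(n-1) + 1, R(1) = 1; R(14) = 16383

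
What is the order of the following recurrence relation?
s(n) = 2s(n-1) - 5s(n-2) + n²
The order is the largest lag k for which s(n-k) appears. Here the deepest term is s(n-2) (the n² term is non-homogeneous and does not affect the order), so the order is 2.

Order 2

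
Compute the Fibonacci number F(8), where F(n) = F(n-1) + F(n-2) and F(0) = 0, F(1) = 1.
Computing the sequence terms:
0, 1, 1, 2, 3, 5, 8, 13, 21

21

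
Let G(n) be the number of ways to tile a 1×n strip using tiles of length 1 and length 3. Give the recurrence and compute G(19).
Condition on the last tile: it has length 1 (leaving a 1×(n-1) strip) or length 3 (leaving a 1×(n-3) strip), so G(n) = G(n-1) + G(n-3) (order-3 linear recurrence).
For 0 ≤ i < 3 only unit tiles fit, so G(i) = 1.
Iterating the recurrence: G(3) = 2, G(4) = 3, G(5) = 4, G(6) = 6, G(7) = 9, G(8) = 13, G(9) = 19, G(10) = 28, G(11) = 41, G(12) = 60, G(13) = 88, G(14) = 129, G(15) = 189, G(16) = 277, G(17) = 406, G(18) = 595, G(19) = 872.

G(n) = G(n-1) + G(n-3), with G(i) = 1 for 0 ≤ i < 3; G(19) = 872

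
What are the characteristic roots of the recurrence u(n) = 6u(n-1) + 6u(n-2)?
Substitute u(n) = rⁿ and divide through by rⁿ⁻²: r² - 6r - 6 = 0
Discriminant: 6² + 4·6 = 60, not a perfect square, so by the quadratic formula r = (6 ± √60)/2.
General solution: u(n) = A·r₁ⁿ + B·r₂ⁿ where r₁,r₂ = (6 ± √60)/2

Characteristic: r² - 6r - 6 = 0, Roots: r = (6 ± √60)/2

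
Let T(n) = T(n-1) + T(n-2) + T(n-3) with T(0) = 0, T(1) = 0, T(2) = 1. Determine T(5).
Computing the sequence terms:
0, 0, 1, 1, 2, 4

4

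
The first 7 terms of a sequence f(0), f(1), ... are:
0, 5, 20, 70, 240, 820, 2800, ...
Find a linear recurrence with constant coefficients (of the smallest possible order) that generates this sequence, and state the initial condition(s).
Look for the lowest-order linear relation among consecutive terms.
Observation: f(n) - 4·f(n-1) - (-2)·f(n-2) = 0 holds for the shown terms, and no order-1 relation f(n) = α·f(n-1) + β fits.
Check at n=3: 4·20 + (-2)·5 = 70. ✓

f(n) = 4f(n-1) - 2f(n-2), f(0) = 0, f(1) = 5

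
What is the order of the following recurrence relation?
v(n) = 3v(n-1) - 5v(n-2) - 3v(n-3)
The order is the largest lag k for which v(n-k) appears. Here the deepest term is v(n-3), so the order is 3.

Order 3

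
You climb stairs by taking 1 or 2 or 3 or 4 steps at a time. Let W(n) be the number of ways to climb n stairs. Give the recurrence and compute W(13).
Condition on the size of the last step (1 to 4): before it there were n-1, …, n-4 stairs climbed, and these cases are disjoint, so W(n) = W(n-1) + W(n-2) + W(n-3) + W(n-4) (order-4 linear recurrence).
Initial conditions by direct count (compositions of i into parts ≤ 4): W(1) = 1; W(2) = 2; W(3) = 4; W(4) = 8.
Iterating the recurrence: W(5) = 15, W(6) = 29, W(7) = 56, W(8) = 108, W(9) = 208, W(10) = 401, W(11) = 773, W(12) = 1490, W(13) = 2872.

W(n) = W(n-1) + W(n-2) + W(n-3) + W(n-4), W(1) = 1, W(2) = 2, W(3) = 4, W(4) = 8; W(13) = 2872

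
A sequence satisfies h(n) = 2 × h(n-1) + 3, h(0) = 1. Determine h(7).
Computing step by step:
h(0) = 1
h(1) = 2 × 1 + 3 = 5
h(2) = 2 × 5 + 3 = 13
h(3) = 2 × 13 + 3 = 29
h(4) = 2 × 29 + 3 = 61
h(5) = 2 × 61 + 3 = 125
h(6) = 2 × 125 + 3 = 253
h(7) = 2 × 253 + 3 = 509

509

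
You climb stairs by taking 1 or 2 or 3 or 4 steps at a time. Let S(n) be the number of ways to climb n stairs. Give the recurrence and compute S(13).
Condition on the size of the last step (1 to 4): before it there were n-1, …, n-4 stairs climbed, and these cases are disjoint, so S(n) = S(n-1) + S(n-2) + S(n-3) + S(n-4) (order-4 linear recurrence).
Initial conditions by direct count (compositions of i into parts ≤ 4): S(1) = 1; S(2) = 2; S(3) = 4; S(4) = 8.
Iterating the recurrence: S(5) = 15, S(6) = 29, S(7) = 56, S(8) = 108, S(9) = 208, S(10) = 401, S(11) = 773, S(12) = 1490, S(13) = 2872.

S(n) = S(n-1) + S(n-2) + S(n-3) + S(n-4), S(1) = 1, S(2) = 2, S(3) = 4, S(4) = 8; S(13) = 2872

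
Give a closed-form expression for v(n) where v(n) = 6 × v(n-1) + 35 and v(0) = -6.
Recurrence: v(n) = 6 × v(n-1) + 35, initial: v(0) = -6.
Try v(n) = A·6ⁿ + C. Substituting: A·6ⁿ + C = 6(A·6ⁿ⁻¹ + C) + 35 = A·6ⁿ + 6C + 35, so C = 6C + 35, giving C = -7. Then v(0) = A - 7 = -6 gives A = 1.

v(n) = 6ⁿ - 7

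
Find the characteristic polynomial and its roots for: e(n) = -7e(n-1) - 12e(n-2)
Substitute e(n) = rⁿ and divide through by rⁿ⁻²: r² + 7r + 12 = 0
Factor: (r + 3)(r + 4) = 0, so r = -3, -4.
General solution: e(n) = A·(-3)ⁿ + B·(-4)ⁿ

Characteristic: r² + 7r + 12 = 0, Roots: r = -3, -4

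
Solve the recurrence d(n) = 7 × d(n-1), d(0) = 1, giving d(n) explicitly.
Recurrence: d(n) = 7 × d(n-1), initial: d(0) = 1.
Each term is 7 times the previous, so this is geometric with ratio 7. After n steps: d(n) = d(0)·7ⁿ = 7ⁿ.

d(n) = 7ⁿ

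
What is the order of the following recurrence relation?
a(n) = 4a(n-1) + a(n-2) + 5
The order is the largest lag k for which a(n-k) appears. Here the deepest term is a(n-2) (the 5 term is non-homogeneous and does not affect the order), so the order is 2.

Order 2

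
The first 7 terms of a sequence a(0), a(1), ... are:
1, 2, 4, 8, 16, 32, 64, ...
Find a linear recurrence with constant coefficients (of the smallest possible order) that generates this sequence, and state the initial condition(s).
Look for the lowest-order linear relation among consecutive terms.
Observation: each term is 2× the previous.
Check at n=2: 2·2 = 4. ✓

a(n) = 2 × a(n-1), a(0) = 1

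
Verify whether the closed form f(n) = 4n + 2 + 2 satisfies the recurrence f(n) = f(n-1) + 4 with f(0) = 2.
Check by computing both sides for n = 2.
From the recurrence with f(0) = 2:
  f(0) = 2, f(1) = 6, f(2) = 10
  so the recurrence gives f(2) = 10.
From the proposed closed form f(n) = 4n + 2 + 2:
  f(2) = 12.
The recurrence gives 10 but the closed form gives 12, so the closed form does not satisfy the recurrence.

No, the closed form is incorrect.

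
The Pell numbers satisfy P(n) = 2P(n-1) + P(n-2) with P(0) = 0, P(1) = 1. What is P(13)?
Computing the sequence terms:
0, 1, 2, 5, 12, 29, 70, 169, 408, 985, 2378, 5741, 13860, 33461

33461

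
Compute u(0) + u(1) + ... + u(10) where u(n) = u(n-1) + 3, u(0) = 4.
Computing the sequence terms: 4, 7, 10, 13, 16, 19, 22, 25, 28, 31, 34
Adding these values together:

209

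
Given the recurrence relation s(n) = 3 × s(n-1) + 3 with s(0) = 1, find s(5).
Computing step by step:
s(0) = 1
s(1) = 3 × 1 + 3 = 6
s(2) = 3 × 6 + 3 = 21
s(3) = 3 × 21 + 3 = 66
s(4) = 3 × 66 + 3 = 201
s(5) = 3 × 201 + 3 = 606

606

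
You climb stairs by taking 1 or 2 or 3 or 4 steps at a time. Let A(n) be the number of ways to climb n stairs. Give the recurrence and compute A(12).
Condition on the size of the last step (1 to 4): before it there were n-1, …, n-4 stairs climbed, and these cases are disjoint, so A(n) = A(n-1) + A(n-2) + A(n-3) + A(n-4) (order-4 linear recurrence).
Initial conditions by direct count (compositions of i into parts ≤ 4): A(1) = 1; A(2) = 2; A(3) = 4; A(4) = 8.
Iterating the recurrence: A(5) = 15, A(6) = 29, A(7) = 56, A(8) = 108, A(9) = 208, A(10) = 401, A(11) = 773, A(12) = 1490.

A(n) = A(n-1) + A(n-2) + A(n-3) + A(n-4), A(1) = 1, A(2) = 2, A(3) = 4, A(4) = 8; A(12) = 1490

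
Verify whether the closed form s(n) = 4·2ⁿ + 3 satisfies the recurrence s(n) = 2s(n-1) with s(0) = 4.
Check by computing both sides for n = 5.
From the recurrence with s(0) = 4:
  s(0) = 4, s(1) = 8, s(2) = 16, s(3) = 32, s(4) = 64, s(5) = 128
  so the recurrence gives s(5) = 128.
From the proposed closed form s(n) = 4·2ⁿ + 3:
  s(5) = 131.
The recurrence gives 128 but the closed form gives 131, so the closed form does not satisfy the recurrence.

No, the closed form is incorrect.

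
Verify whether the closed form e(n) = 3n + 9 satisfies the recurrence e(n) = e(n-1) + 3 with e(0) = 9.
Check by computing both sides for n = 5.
From the recurrence with e(0) = 9:
  e(0) = 9, e(1) = 12, e(2) = 15, e(3) = 18, e(4) = 21, e(5) = 24
  so the recurrence gives e(5) = 24.
From the proposed closed form e(n) = 3n + 9:
  e(5) = 24.
Both sides give 24 at n = 5, and the initial condition(s) match, so the closed form is consistent.

Yes, the closed form is correct.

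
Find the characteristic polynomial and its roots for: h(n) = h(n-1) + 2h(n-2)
Substitute h(n) = rⁿ and divide through by rⁿ⁻²: r² - r - 2 = 0
Factor: (r + 1)(r - 2) = 0, so r = -1, 2.
General solution: h(n) = A·(-1)ⁿ + B·2ⁿ

Characteristic: r² - r - 2 = 0, Roots: r = -1, 2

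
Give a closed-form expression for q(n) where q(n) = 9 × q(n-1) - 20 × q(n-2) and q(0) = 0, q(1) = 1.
Recurrence: q(n) = 9 × q(n-1) - 20 × q(n-2), initial: q(0) = 0, q(1) = 1.
Characteristic equation: r² - 9r + 20 = 0, which factors as (r - 5)(r - 4) = 0, so r = 5, 4. General solution q(n) = A·5ⁿ + B·4ⁿ. From q(0) = 0: A + B = 0. From q(1) = 1: 5A + 4B = 1. Solving gives A = 1, B = -1.

q(n) = 5ⁿ - 4ⁿ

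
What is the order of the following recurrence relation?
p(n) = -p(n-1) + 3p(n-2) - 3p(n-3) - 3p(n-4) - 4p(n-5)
The order is the largest lag k for which p(n-k) appears. Here the deepest term is p(n-5), so the order is 5.

Order 5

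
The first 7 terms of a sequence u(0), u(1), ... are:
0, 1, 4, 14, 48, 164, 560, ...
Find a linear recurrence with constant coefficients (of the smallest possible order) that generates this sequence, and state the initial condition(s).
Look for the lowest-order linear relation among consecutive terms.
Observation: u(n) - 4·u(n-1) - (-2)·u(n-2) = 0 holds for the shown terms, and no order-1 relation u(n) = α·u(n-1) + β fits.
Check at n=3: 4·4 + (-2)·1 = 14. ✓

u(n) = 4u(n-1) - 2u(n-2), u(0) = 0, u(1) = 1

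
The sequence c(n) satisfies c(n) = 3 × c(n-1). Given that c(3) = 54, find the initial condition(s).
In general c(n) = 3ⁿ · c(0). At n = 3: c(0) = c(3) / 3^3 = 54 / 27 = 2.

c(0) = 2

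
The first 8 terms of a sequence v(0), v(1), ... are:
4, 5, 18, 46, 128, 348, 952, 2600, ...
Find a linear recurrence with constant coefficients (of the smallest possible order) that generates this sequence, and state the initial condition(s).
Look for the lowest-order linear relation among consecutive terms.
Observation: v(n) - 2·v(n-1) - (2)·v(n-2) = 0 holds for the shown terms, and no order-1 relation v(n) = α·v(n-1) + β fits.
Check at n=3: 2·18 + (2)·5 = 46. ✓

v(n) = 2v(n-1) + 2v(n-2), v(0) = 4, v(1) = 5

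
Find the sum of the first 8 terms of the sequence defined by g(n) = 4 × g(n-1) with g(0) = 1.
Computing the sequence terms: 1, 4, 16, 64, 256, 1024, 4096, 16384
Adding these values together:

21845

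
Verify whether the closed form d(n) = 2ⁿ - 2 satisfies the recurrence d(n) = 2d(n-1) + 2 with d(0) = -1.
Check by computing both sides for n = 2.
From the recurrence with d(0) = -1:
  d(0) = -1, d(1) = 0, d(2) = 2
  so the recurrence gives d(2) = 2.
From the proposed closed form d(n) = 2ⁿ - 2:
  d(2) = 2.
Both sides give 2 at n = 2, and the initial condition(s) match, so the closed form is consistent.

Yes, the closed form is correct.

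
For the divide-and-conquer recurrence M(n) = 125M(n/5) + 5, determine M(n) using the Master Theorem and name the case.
Master Theorem template: M(n) = a·M(n/b) + f(n).
Here: a=125, b=5, f(n)=5
Compute log_b(a) = log_5(125) = 3.
f(n) = 5 = O(n^(3-ε)) with ε = 3. Case 1: M(n) = Θ(n^log_b(a)) = Θ(n^3).

Case 1: M(n) = Θ(n^3)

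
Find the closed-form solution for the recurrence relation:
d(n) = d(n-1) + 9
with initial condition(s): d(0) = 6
Recurrence: d(n) = d(n-1) + 9, initial: d(0) = 6.
Each step adds 9, so d(n) = d(0) + 9n = 9n + 6.

d(n) = 9n + 6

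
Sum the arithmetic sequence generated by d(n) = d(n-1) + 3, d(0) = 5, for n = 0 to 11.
Computing the sequence terms: 5, 8, 11, 14, 17, 20, 23, 26, 29, 32, 35, 38
Adding these values together:

258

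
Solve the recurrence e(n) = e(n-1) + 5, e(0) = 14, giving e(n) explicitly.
Recurrence: e(n) = e(n-1) + 5, initial: e(0) = 14.
Each step adds 5, so e(n) = e(0) + 5n = 5n + 14.

e(n) = 5n + 14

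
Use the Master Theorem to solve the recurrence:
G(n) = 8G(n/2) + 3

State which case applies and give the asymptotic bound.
Master Theorem template: G(n) = a·G(n/b) + f(n).
Here: a=8, b=2, f(n)=3
Compute log_b(a) = log_2(8) = 3.
f(n) = 3 = O(n^(3-ε)) with ε = 3. Case 1: G(n) = Θ(n^log_b(a)) = Θ(n^3).

Case 1: G(n) = Θ(n^3)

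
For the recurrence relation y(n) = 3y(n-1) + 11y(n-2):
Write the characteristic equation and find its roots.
Substitute y(n) = rⁿ and divide through by rⁿ⁻²: r² - 3r - 11 = 0
Discriminant: 3² + 4·11 = 53, not a perfect square, so by the quadratic formula r = (3 ± √53)/2.
General solution: y(n) = A·r₁ⁿ + B·r₂ⁿ where r₁,r₂ = (3 ± √53)/2

Characteristic: r² - 3r - 11 = 0, Roots: r = (3 ± √53)/2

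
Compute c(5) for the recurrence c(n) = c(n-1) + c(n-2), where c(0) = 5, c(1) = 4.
Computing the sequence terms:
5, 4, 9, 13, 22, 35

35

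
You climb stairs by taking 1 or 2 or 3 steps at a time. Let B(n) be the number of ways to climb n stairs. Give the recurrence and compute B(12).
Condition on the size of the last step (1 to 3): before it there were n-1, …, n-3 stairs climbed, and these cases are disjoint, so B(n) = B(n-1) + B(n-2) + B(n-3) (order-3 linear recurrence).
Initial conditions by direct count (compositions of i into parts ≤ 3): B(1) = 1; B(2) = 2; B(3) = 4.
Iterating the recurrence: B(4) = 7, B(5) = 13, B(6) = 24, B(7) = 44, B(8) = 81, B(9) = 149, B(10) = 274, B(11) = 504, B(12) = 927.

B(n) = B(n-1) + B(n-2) + B(n-3), B(1) = 1, B(2) = 2, B(3) = 4; B(12) = 927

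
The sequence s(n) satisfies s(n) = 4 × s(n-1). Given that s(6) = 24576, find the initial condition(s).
In general s(n) = 4ⁿ · s(0). At n = 6: s(0) = s(6) / 4^6 = 24576 / 4096 = 6.

s(0) = 6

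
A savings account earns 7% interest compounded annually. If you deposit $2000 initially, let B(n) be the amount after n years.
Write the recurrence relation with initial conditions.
Each year the balance grows by 7%, i.e. is multiplied by 1 + 7/100 = 1.07, so B(n) = 1.07 × B(n-1). The initial deposit gives B(0) = 2000.
Unrolling gives the closed form B(n) = 2000 × (1.07)ⁿ.

B(n) = 1.07 × B(n-1), B(0) = 2000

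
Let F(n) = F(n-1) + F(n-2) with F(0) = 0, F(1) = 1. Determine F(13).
Computing the sequence terms:
0, 1, 1, 2, 3, 5, 8, 13, 21, 34, 55, 89, 144, 233

233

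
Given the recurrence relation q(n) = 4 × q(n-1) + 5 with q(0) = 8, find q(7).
Computing step by step:
q(0) = 8
q(1) = 4 × 8 + 5 = 37
q(2) = 4 × 37 + 5 = 153
q(3) = 4 × 153 + 5 = 617
q(4) = 4 × 617 + 5 = 2473
q(5) = 4 × 2473 + 5 = 9897
q(6) = 4 × 9897 + 5 = 39593
q(7) = 4 × 39593 + 5 = 158377

158377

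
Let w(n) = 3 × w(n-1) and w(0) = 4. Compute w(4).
Computing step by step:
w(0) = 4
w(1) = 3 × 4 = 12
w(2) = 3 × 12 = 36
w(3) = 3 × 36 = 108
w(4) = 3 × 108 = 324

324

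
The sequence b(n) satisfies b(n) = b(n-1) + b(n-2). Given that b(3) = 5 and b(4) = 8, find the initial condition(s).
Work backwards using b(k) = b(k+2) - b(k+1):
b(2) = b(4) - b(3) = 8 - 5 = 3
b(1) = b(3) - b(2) = 5 - 3 = 2
b(0) = b(2) - b(1) = 3 - 2 = 1

b(0) = 1, b(1) = 2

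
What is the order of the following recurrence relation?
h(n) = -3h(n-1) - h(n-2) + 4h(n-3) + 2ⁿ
The order is the largest lag k for which h(n-k) appears. Here the deepest term is h(n-3) (the 2ⁿ term is non-homogeneous and does not affect the order), so the order is 3.

Order 3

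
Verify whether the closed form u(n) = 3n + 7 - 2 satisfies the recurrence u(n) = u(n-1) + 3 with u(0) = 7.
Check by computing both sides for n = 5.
From the recurrence with u(0) = 7:
  u(0) = 7, u(1) = 10, u(2) = 13, u(3) = 16, u(4) = 19, u(5) = 22
  so the recurrence gives u(5) = 22.
From the proposed closed form u(n) = 3n + 7 - 2:
  u(5) = 20.
The recurrence gives 22 but the closed form gives 20, so the closed form does not satisfy the recurrence.

No, the closed form is incorrect.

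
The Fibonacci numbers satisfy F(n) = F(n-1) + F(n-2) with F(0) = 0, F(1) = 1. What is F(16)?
Computing the sequence terms:
0, 1, 1, 2, 3, 5, 8, 13, 21, 34, 55, 89, 144, 233, 377, 610, 987

987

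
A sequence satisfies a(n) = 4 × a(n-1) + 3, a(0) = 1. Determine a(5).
Computing step by step:
a(0) = 1
a(1) = 4 × 1 + 3 = 7
a(2) = 4 × 7 + 3 = 31
a(3) = 4 × 31 + 3 = 127
a(4) = 4 × 127 + 3 = 511
a(5) = 4 × 511 + 3 = 2047

2047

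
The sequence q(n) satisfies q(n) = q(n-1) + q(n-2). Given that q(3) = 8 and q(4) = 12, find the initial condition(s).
Work backwards using q(k) = q(k+2) - q(k+1):
q(2) = q(4) - q(3) = 12 - 8 = 4
q(1) = q(3) - q(2) = 8 - 4 = 4
q(0) = q(2) - q(1) = 4 - 4 = 0

q(0) = 0, q(1) = 4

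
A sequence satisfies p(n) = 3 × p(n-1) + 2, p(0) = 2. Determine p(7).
Computing step by step:
p(0) = 2
p(1) = 3 × 2 + 2 = 8
p(2) = 3 × 8 + 2 = 26
p(3) = 3 × 26 + 2 = 80
p(4) = 3 × 80 + 2 = 242
p(5) = 3 × 242 + 2 = 728
p(6) = 3 × 728 + 2 = 2186
p(7) = 3 × 2186 + 2 = 6560

6560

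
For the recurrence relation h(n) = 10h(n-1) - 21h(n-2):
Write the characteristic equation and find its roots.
Substitute h(n) = rⁿ and divide through by rⁿ⁻²: r² - 10r + 21 = 0
Factor: (r - 7)(r - 3) = 0, so r = 7, 3.
General solution: h(n) = A·7ⁿ + B·3ⁿ

Characteristic: r² - 10r + 21 = 0, Roots: r = 7, 3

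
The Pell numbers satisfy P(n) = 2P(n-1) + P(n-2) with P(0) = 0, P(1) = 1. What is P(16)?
Computing the sequence terms:
0, 1, 2, 5, 12, 29, 70, 169, 408, 985, 2378, 5741, 13860, 33461, 80782, 195025, 470832

470832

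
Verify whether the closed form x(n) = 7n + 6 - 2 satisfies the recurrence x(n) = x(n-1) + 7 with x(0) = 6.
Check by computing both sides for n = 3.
From the recurrence with x(0) = 6:
  x(0) = 6, x(1) = 13, x(2) = 20, x(3) = 27
  so the recurrence gives x(3) = 27.
From the proposed closed form x(n) = 7n + 6 - 2:
  x(3) = 25.
The recurrence gives 27 but the closed form gives 25, so the closed form does not satisfy the recurrence.

No, the closed form is incorrect.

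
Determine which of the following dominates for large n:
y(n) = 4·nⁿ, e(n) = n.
Comparing growth rates:
Growth-rate hierarchy: log n ≺ any polynomial ≺ any exponential cⁿ (c>1) ≺ n! ≺ nⁿ.
super-exponential nⁿ dominates polynomial degree 1 asymptotically.

y(n) grows faster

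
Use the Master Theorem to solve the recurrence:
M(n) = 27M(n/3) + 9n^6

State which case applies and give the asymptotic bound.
Master Theorem template: M(n) = a·M(n/b) + f(n).
Here: a=27, b=3, f(n)=9n^6
Compute log_b(a) = log_3(27) = 3.
f(n) = 9n^6 = Ω(n^(3+ε)) with ε = 3, and the regularity condition holds (a·f(n/b) = (a/b^6)·f(n) with a/b^6 = 3^-3 < 1). Case 3: M(n) = Θ(f(n)) = Θ(n^6).

Case 3: M(n) = Θ(n^6)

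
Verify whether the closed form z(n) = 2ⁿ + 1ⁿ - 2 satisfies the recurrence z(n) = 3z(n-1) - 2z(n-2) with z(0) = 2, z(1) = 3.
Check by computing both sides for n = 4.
From the recurrence with z(0) = 2, z(1) = 3:
  z(0) = 2, z(1) = 3, z(2) = 5, z(3) = 9, z(4) = 17
  so the recurrence gives z(4) = 17.
From the proposed closed form z(n) = 2ⁿ + 1ⁿ - 2:
  z(4) = 15.
The recurrence gives 17 but the closed form gives 15, so the closed form does not satisfy the recurrence.

No, the closed form is incorrect.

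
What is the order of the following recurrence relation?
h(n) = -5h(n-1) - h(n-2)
The order is the largest lag k for which h(n-k) appears. Here the deepest term is h(n-2), so the order is 2.

Order 2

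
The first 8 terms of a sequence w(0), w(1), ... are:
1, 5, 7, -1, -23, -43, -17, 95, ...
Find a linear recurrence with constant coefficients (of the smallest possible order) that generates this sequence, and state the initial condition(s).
Look for the lowest-order linear relation among consecutive terms.
Observation: w(n) - 2·w(n-1) - (-3)·w(n-2) = 0 holds for the shown terms, and no order-1 relation w(n) = α·w(n-1) + β fits.
Check at n=3: 2·7 + (-3)·5 = -1. ✓

w(n) = 2w(n-1) - 3w(n-2), w(0) = 1, w(1) = 5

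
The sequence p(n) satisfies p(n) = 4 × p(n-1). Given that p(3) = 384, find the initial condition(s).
In general p(n) = 4ⁿ · p(0). At n = 3: p(0) = p(3) / 4^3 = 384 / 64 = 6.

p(0) = 6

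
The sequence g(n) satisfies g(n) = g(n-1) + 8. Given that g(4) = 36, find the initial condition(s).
g(4) = g(0) + 4·8, so g(0) = 36 - 32 = 4.

g(0) = 4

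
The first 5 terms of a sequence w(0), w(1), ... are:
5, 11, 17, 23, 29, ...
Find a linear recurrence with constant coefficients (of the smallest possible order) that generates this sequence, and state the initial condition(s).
Look for the lowest-order linear relation among consecutive terms.
Observation: consecutive differences are constant (= 6).
Check at n=2: 1·11 + 6 = 17. ✓

w(n) = w(n-1) + 6, w(0) = 5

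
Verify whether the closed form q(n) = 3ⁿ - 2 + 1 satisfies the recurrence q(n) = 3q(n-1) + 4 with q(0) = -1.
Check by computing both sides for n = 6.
From the recurrence with q(0) = -1:
  q(0) = -1, q(1) = 1, q(2) = 7, q(3) = 25, q(4) = 79, q(5) = 241, q(6) = 727
  so the recurrence gives q(6) = 727.
From the proposed closed form q(n) = 3ⁿ - 2 + 1:
  q(6) = 728.
The recurrence gives 727 but the closed form gives 728, so the closed form does not satisfy the recurrence.

No, the closed form is incorrect.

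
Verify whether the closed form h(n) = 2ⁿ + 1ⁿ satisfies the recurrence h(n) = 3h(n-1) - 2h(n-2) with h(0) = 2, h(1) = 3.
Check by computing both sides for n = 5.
From the recurrence with h(0) = 2, h(1) = 3:
  h(0) = 2, h(1) = 3, h(2) = 5, h(3) = 9, h(4) = 17, h(5) = 33
  so the recurrence gives h(5) = 33.
From the proposed closed form h(n) = 2ⁿ + 1ⁿ:
  h(5) = 33.
Both sides give 33 at n = 5, and the initial condition(s) match, so the closed form is consistent.

Yes, the closed form is correct.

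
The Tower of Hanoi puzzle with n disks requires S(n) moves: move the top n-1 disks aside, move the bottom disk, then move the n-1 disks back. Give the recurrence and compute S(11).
Moving n disks = move the top n-1 disks aside (S(n-1) moves) + move the largest disk (1 move) + move the n-1 disks back on top (S(n-1) moves), so S(n) = 2S(n-1) + 1, with S(1) = 1 (a single disk takes one move).
First terms: 1, 3, 7, 15, 31, 63, … — each is one less than a power of 2. Indeed S(n) + 1 = 2(S(n-1) + 1) with S(1) + 1 = 2, so S(n) + 1 = 2ⁿ and S(n) = 2ⁿ - 1.
Hence S(11) = 2^11 - 1 = 2048 - 1 = 2047.

S(n) = 2S(n-1) + 1, S(1) = 1; S(11) = 2047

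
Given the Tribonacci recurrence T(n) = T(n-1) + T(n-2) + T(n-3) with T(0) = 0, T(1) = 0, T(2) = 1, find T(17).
Computing the sequence terms:
0, 0, 1, 1, 2, 4, 7, 13, 24, 44, 81, 149, 274, 504, 927, 1705, 3136, 5768

5768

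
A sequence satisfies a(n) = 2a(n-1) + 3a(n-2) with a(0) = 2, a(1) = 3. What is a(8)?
Computing the sequence terms:
2, 3, 12, 33, 102, 303, 912, 2733, 8202

8202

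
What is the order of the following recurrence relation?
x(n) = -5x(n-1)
The order is the largest lag k for which x(n-k) appears. Here the deepest term is x(n-1), so the order is 1.

Order 1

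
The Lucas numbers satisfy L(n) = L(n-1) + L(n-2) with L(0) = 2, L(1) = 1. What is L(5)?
Computing the sequence terms:
2, 1, 3, 4, 7, 11

11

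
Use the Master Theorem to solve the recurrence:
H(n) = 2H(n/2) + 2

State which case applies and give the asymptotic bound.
Master Theorem template: H(n) = a·H(n/b) + f(n).
Here: a=2, b=2, f(n)=2
Compute log_b(a) = log_2(2) = 1.
f(n) = 2 = O(n^(1-ε)) with ε = 1. Case 1: H(n) = Θ(n^log_b(a)) = Θ(n).

Case 1: H(n) = Θ(n)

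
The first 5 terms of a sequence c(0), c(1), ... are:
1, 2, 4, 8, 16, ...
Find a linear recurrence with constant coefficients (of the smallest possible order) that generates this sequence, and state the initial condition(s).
Look for the lowest-order linear relation among consecutive terms.
Observation: each term is 2× the previous.
Check at n=2: 2·2 = 4. ✓

c(n) = 2 × c(n-1), c(0) = 1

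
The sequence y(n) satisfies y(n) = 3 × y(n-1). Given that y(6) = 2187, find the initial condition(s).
In general y(n) = 3ⁿ · y(0). At n = 6: y(0) = y(6) / 3^6 = 2187 / 729 = 3.

y(0) = 3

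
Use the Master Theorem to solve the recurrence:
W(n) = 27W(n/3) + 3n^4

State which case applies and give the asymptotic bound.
Master Theorem template: W(n) = a·W(n/b) + f(n).
Here: a=27, b=3, f(n)=3n^4
Compute log_b(a) = log_3(27) = 3.
f(n) = 3n^4 = Ω(n^(3+ε)) with ε = 1, and the regularity condition holds (a·f(n/b) = (a/b^4)·f(n) with a/b^4 = 3^-1 < 1). Case 3: W(n) = Θ(f(n)) = Θ(n^4).

Case 3: W(n) = Θ(n^4)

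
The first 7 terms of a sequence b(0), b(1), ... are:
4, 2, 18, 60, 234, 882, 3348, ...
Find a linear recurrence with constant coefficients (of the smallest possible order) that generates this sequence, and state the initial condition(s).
Look for the lowest-order linear relation among consecutive terms.
Observation: b(n) - 3·b(n-1) - (3)·b(n-2) = 0 holds for the shown terms, and no order-1 relation b(n) = α·b(n-1) + β fits.
Check at n=3: 3·18 + (3)·2 = 60. ✓

b(n) = 3b(n-1) + 3b(n-2), b(0) = 4, b(1) = 2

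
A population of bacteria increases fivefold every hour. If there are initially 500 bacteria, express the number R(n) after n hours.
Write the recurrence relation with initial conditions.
Each hour multiplies the count by 5, so the count after n hours depends only on the count after n-1 hours: R(n) = 5 × R(n-1). The starting count gives R(0) = 500.
Unrolling n times gives the closed form R(n) = 500 × 5ⁿ.

R(n) = 5 × R(n-1), R(0) = 500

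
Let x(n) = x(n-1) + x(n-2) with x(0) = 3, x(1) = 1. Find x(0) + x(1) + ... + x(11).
Computing the sequence terms: 3, 1, 4, 5, 9, 14, 23, 37, 60, 97, 157, 254
Adding these values together:

664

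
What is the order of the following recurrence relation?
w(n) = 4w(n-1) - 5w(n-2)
The order is the largest lag k for which w(n-k) appears. Here the deepest term is w(n-2), so the order is 2.

Order 2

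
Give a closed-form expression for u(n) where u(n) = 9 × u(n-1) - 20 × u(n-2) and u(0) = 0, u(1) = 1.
Recurrence: u(n) = 9 × u(n-1) - 20 × u(n-2), initial: u(0) = 0, u(1) = 1.
Characteristic equation: r² - 9r + 20 = 0, which factors as (r - 5)(r - 4) = 0, so r = 5, 4. General solution u(n) = A·5ⁿ + B·4ⁿ. From u(0) = 0: A + B = 0. From u(1) = 1: 5A + 4B = 1. Solving gives A = 1, B = -1.

u(n) = 5ⁿ - 4ⁿ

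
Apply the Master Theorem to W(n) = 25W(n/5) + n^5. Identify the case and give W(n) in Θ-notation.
Master Theorem template: W(n) = a·W(n/b) + f(n).
Here: a=25, b=5, f(n)=n^5
Compute log_b(a) = log_5(25) = 2.
f(n) = n^5 = Ω(n^(2+ε)) with ε = 3, and the regularity condition holds (a·f(n/b) = (a/b^5)·f(n) with a/b^5 = 5^-3 < 1). Case 3: W(n) = Θ(f(n)) = Θ(n^5).

Case 3: W(n) = Θ(n^5)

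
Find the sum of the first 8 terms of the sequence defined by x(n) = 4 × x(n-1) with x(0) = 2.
Computing the sequence terms: 2, 8, 32, 128, 512, 2048, 8192, 32768
Adding these values together:

43690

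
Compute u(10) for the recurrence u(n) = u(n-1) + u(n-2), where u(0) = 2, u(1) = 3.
Computing the sequence terms:
2, 3, 5, 8, 13, 21, 34, 55, 89, 144, 233

233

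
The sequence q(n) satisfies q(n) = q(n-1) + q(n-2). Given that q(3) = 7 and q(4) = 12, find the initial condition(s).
Work backwards using q(k) = q(k+2) - q(k+1):
q(2) = q(4) - q(3) = 12 - 7 = 5
q(1) = q(3) - q(2) = 7 - 5 = 2
q(0) = q(2) - q(1) = 5 - 2 = 3

q(0) = 3, q(1) = 2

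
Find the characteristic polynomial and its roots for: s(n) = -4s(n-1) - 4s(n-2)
Substitute s(n) = rⁿ and divide through by rⁿ⁻²: r² + 4r + 4 = 0
Factor: (r + 2)² = 0, so r = -2 (double root).
General solution: s(n) = (A + Bn)·(-2)ⁿ

Characteristic: r² + 4r + 4 = 0, Roots: r = -2 (double root)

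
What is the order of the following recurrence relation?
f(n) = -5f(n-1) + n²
The order is the largest lag k for which f(n-k) appears. Here the deepest term is f(n-1) (the n² term is non-homogeneous and does not affect the order), so the order is 1.

Order 1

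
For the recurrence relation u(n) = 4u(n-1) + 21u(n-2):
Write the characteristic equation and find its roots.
Substitute u(n) = rⁿ and divide through by rⁿ⁻²: r² - 4r - 21 = 0
Factor: (r - 7)(r + 3) = 0, so r = 7, -3.
General solution: u(n) = A·7ⁿ + B·(-3)ⁿ

Characteristic: r² - 4r - 21 = 0, Roots: r = 7, -3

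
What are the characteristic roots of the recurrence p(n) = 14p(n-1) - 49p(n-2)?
Substitute p(n) = rⁿ and divide through by rⁿ⁻²: r² - 14r + 49 = 0
Factor: (r - 7)² = 0, so r = 7 (double root).
General solution: p(n) = (A + Bn)·7ⁿ

Characteristic: r² - 14r + 49 = 0, Roots: r = 7 (double root)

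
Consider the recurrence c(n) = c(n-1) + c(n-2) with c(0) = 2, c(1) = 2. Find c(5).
Computing the sequence terms:
2, 2, 4, 6, 10, 16

16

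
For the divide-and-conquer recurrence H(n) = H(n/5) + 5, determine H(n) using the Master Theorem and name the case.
Master Theorem template: H(n) = a·H(n/b) + f(n).
Here: a=1, b=5, f(n)=5
Compute log_b(a) = log_5(1) = 0.
f(n) = 5 = Θ(1). Case 2: H(n) = Θ(log n).

Case 2: H(n) = Θ(log n)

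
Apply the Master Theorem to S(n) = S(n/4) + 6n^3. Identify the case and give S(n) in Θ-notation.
Master Theorem template: S(n) = a·S(n/b) + f(n).
Here: a=1, b=4, f(n)=6n^3
Compute log_b(a) = log_4(1) = 0.
f(n) = 6n^3 = Ω(n^(0+ε)) with ε = 3, and the regularity condition holds (a·f(n/b) = (a/b^3)·f(n) with a/b^3 = 4^-3 < 1). Case 3: S(n) = Θ(f(n)) = Θ(n^3).

Case 3: S(n) = Θ(n^3)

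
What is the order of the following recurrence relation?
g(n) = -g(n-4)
The order is the largest lag k for which g(n-k) appears. Here the deepest term is g(n-4), so the order is 4.

Order 4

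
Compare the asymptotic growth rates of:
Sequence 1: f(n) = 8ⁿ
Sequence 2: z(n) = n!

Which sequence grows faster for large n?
Comparing growth rates:
Growth-rate hierarchy: log n ≺ any polynomial ≺ any exponential cⁿ (c>1) ≺ n! ≺ nⁿ.
factorial dominates exponential base 8 asymptotically.

z(n) grows faster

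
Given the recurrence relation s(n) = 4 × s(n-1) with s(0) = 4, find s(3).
Computing step by step:
s(0) = 4
s(1) = 4 × 4 = 16
s(2) = 4 × 16 = 64
s(3) = 4 × 64 = 256

256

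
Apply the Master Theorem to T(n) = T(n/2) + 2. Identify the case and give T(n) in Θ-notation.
Master Theorem template: T(n) = a·T(n/b) + f(n).
Here: a=1, b=2, f(n)=2
Compute log_b(a) = log_2(1) = 0.
f(n) = 2 = Θ(1). Case 2: T(n) = Θ(log n).

Case 2: T(n) = Θ(log n)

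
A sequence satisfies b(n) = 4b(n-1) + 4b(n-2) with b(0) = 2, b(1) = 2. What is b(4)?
Computing the sequence terms:
2, 2, 16, 72, 352

352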